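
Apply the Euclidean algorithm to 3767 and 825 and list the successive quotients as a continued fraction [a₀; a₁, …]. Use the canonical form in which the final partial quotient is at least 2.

[4; 1, 1, 3, 3, 1, 1, 15]

⌊3767/825⌋ = 4, remainder 467
⌊825/467⌋ = 1, remainder 358
⌊467/358⌋ = 1, remainder 109
⌊358/109⌋ = 3, remainder 31
⌊109/31⌋ = 3, remainder 16
⌊31/16⌋ = 1, remainder 15
⌊16/15⌋ = 1, remainder 1
⌊15/1⌋ = 15, remainder 0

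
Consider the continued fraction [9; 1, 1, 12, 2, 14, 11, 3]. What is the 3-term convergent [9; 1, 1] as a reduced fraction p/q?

Start with 1.
1 + 1/(1/1) = 1 + 1/1 = 2/1
9 + 1/(2/1) = 9 + 1/2 = 19/2

19/2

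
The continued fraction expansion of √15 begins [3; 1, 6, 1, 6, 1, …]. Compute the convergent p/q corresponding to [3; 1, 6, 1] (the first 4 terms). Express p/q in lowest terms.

Work from the innermost term outward:
Start with 1.
6 + 1/(1/1) = 6 + 1/1 = 7/1
1 + 1/(7/1) = 1 + 1/7 = 8/7
3 + 1/(8/7) = 3 + 7/8 = 31/8

31/8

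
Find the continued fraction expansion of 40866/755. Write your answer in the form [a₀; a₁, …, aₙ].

[54; 7, 1, 6, 2, 1, 1, 2]

Apply division with remainder until the remainder is 0:
⌊40866/755⌋ = 54, remainder 96
⌊755/96⌋ = 7, remainder 83
⌊96/83⌋ = 1, remainder 13
⌊83/13⌋ = 6, remainder 5
⌊13/5⌋ = 2, remainder 3
⌊5/3⌋ = 1, remainder 2
⌊3/2⌋ = 1, remainder 1
⌊2/1⌋ = 2, remainder 0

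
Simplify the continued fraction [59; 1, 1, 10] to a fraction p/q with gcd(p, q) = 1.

Starting at the tail and folding back:
Start with 10.
1 + 1/(10/1) = 1 + 1/10 = 11/10
1 + 1/(11/10) = 1 + 10/11 = 21/11
59 + 1/(21/11) = 59 + 11/21 = 1250/21

1250/21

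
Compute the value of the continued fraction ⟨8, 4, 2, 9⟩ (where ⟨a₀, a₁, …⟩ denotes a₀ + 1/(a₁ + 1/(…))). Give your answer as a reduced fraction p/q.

699/85

Start with 9.
2 + 1/(9/1) = 2 + 1/9 = 19/9
4 + 1/(19/9) = 4 + 9/19 = 85/19
8 + 1/(85/19) = 8 + 19/85 = 699/85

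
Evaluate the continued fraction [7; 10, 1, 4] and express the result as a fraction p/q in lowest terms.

383/54

a_0 = 7: 7/1
a_1 = 10: 71/10
a_2 = 1: 78/11
a_3 = 4: 383/54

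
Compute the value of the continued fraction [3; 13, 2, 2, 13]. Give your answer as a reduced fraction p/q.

2761/898

Build up convergents one term at a time:
a_0 = 3: 3/1
a_1 = 13: 40/13
a_2 = 2: 83/27
a_3 = 2: 206/67
a_4 = 13: 2761/898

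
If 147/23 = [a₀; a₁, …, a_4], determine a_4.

Apply division with remainder until the remainder is 0:
147 = 6·23 + 9, so a_0 = 6
23 = 2·9 + 5, so a_1 = 2
9 = 1·5 + 4, so a_2 = 1
5 = 1·4 + 1, so a_3 = 1
4 = 4·1 + 0, so a_4 = 4

4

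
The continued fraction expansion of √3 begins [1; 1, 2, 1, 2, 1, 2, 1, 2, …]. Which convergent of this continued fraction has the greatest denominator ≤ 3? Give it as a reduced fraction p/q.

List convergents until the denominator exceeds the bound:
a_0 = 1: 1/1  (≤ bound)
a_1 = 1: 2/1  (≤ bound)
a_2 = 2: 5/3  (≤ bound)
a_3 = 1: 7/4  (> 3, stop)

5/3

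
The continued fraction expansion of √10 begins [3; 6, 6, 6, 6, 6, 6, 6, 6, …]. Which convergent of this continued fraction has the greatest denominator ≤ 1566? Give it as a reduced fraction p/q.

4443/1405

List convergents until the denominator exceeds the bound:
a_0 = 3: 3/1  (≤ bound)
a_1 = 6: 19/6  (≤ bound)
a_2 = 6: 117/37  (≤ bound)
a_3 = 6: 721/228  (≤ bound)
a_4 = 6: 4443/1405  (≤ bound)
a_5 = 6: 27379/8658  (> 1566, stop)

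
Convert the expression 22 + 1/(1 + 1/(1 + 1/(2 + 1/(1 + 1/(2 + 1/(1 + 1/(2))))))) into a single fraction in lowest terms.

Start with 2.
1 + 1/(2/1) = 1 + 1/2 = 3/2
2 + 1/(3/2) = 2 + 2/3 = 8/3
1 + 1/(8/3) = 1 + 3/8 = 11/8
2 + 1/(11/8) = 2 + 8/11 = 30/11
1 + 1/(30/11) = 1 + 11/30 = 41/30
1 + 1/(41/30) = 1 + 30/41 = 71/41
22 + 1/(71/41) = 22 + 41/71 = 1603/71

1603/71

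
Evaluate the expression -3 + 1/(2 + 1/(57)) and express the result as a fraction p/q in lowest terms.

Start with 57.
2 + 1/(57/1) = 2 + 1/57 = 115/57
-3 + 1/(115/57) = -3 + 57/115 = -288/115

-288/115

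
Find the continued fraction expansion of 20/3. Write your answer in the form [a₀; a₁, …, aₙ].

⌊20/3⌋ = 6, remainder 2
⌊3/2⌋ = 1, remainder 1
⌊2/1⌋ = 2, remainder 0

[6; 1, 2]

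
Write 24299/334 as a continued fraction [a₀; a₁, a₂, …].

24299 ÷ 334 → quotient 72, remainder 251
334 ÷ 251 → quotient 1, remainder 83
251 ÷ 83 → quotient 3, remainder 2
83 ÷ 2 → quotient 41, remainder 1
2 ÷ 1 → quotient 2, remainder 0

[72; 1, 3, 41, 2]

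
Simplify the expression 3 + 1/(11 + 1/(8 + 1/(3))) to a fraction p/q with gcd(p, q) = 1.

859/278

Compute successive convergents:
a_0 = 3: 3/1
a_1 = 11: 34/11
a_2 = 8: 275/89
a_3 = 3: 859/278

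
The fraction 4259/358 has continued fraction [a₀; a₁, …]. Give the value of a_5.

Repeatedly divide and take the remainder:
4259 ÷ 358 → quotient 11, remainder 321
358 ÷ 321 → quotient 1, remainder 37
321 ÷ 37 → quotient 8, remainder 25
37 ÷ 25 → quotient 1, remainder 12
25 ÷ 12 → quotient 2, remainder 1
12 ÷ 1 → quotient 12, remainder 0

12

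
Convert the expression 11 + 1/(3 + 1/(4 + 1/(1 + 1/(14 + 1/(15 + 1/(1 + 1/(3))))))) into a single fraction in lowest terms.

169627/14995

a_0 = 11: 11/1
a_1 = 3: 34/3
a_2 = 4: 147/13
a_3 = 1: 181/16
a_4 = 14: 2681/237
a_5 = 15: 40396/3571
a_6 = 1: 43077/3808
a_7 = 3: 169627/14995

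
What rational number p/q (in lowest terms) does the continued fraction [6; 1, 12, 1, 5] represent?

Compute successive convergents:
a_0 = 6: 6/1
a_1 = 1: 7/1
a_2 = 12: 90/13
a_3 = 1: 97/14
a_4 = 5: 575/83

575/83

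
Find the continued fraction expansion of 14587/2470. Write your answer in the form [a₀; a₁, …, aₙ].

⌊14587/2470⌋ = 5, remainder 2237
⌊2470/2237⌋ = 1, remainder 233
⌊2237/233⌋ = 9, remainder 140
⌊233/140⌋ = 1, remainder 93
⌊140/93⌋ = 1, remainder 47
⌊93/47⌋ = 1, remainder 46
⌊47/46⌋ = 1, remainder 1
⌊46/1⌋ = 46, remainder 0

[5; 1, 9, 1, 1, 1, 1, 46]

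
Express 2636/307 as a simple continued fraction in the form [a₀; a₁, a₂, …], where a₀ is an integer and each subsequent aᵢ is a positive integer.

[8; 1, 1, 2, 2, 1, 1, 10]

2636 ÷ 307 → quotient 8, remainder 180
307 ÷ 180 → quotient 1, remainder 127
180 ÷ 127 → quotient 1, remainder 53
127 ÷ 53 → quotient 2, remainder 21
53 ÷ 21 → quotient 2, remainder 11
21 ÷ 11 → quotient 1, remainder 10
11 ÷ 10 → quotient 1, remainder 1
10 ÷ 1 → quotient 10, remainder 0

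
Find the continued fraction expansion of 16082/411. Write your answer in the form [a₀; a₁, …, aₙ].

[39; 7, 1, 3, 13]

16082 ÷ 411 → quotient 39, remainder 53
411 ÷ 53 → quotient 7, remainder 40
53 ÷ 40 → quotient 1, remainder 13
40 ÷ 13 → quotient 3, remainder 1
13 ÷ 1 → quotient 13, remainder 0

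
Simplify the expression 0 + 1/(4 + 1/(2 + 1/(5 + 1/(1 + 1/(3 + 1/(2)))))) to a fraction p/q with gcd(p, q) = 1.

Start with 2.
3 + 1/(2/1) = 3 + 1/2 = 7/2
1 + 1/(7/2) = 1 + 2/7 = 9/7
5 + 1/(9/7) = 5 + 7/9 = 52/9
2 + 1/(52/9) = 2 + 9/52 = 113/52
4 + 1/(113/52) = 4 + 52/113 = 504/113
0 + 1/(504/113) = 0 + 113/504 = 113/504

113/504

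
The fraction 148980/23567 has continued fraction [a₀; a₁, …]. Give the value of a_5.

1

Run the Euclidean algorithm, recording each quotient:
148980 ÷ 23567 → quotient 6, remainder 7578
23567 ÷ 7578 → quotient 3, remainder 833
7578 ÷ 833 → quotient 9, remainder 81
833 ÷ 81 → quotient 10, remainder 23
81 ÷ 23 → quotient 3, remainder 12
23 ÷ 12 → quotient 1, remainder 11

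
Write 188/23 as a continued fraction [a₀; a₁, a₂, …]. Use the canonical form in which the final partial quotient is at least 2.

[8; 5, 1, 3]

188 = 8·23 + 4, so a_0 = 8
23 = 5·4 + 3, so a_1 = 5
4 = 1·3 + 1, so a_2 = 1
3 = 3·1 + 0, so a_3 = 3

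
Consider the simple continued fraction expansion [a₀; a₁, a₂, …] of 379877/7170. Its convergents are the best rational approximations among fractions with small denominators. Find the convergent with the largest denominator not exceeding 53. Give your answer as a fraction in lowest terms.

2808/53

a_0 = 52: 52/1  (≤ bound)
a_1 = 1: 53/1  (≤ bound)
a_2 = 52: 2808/53  (≤ bound)
a_3 = 1: 2861/54  (> 53, stop)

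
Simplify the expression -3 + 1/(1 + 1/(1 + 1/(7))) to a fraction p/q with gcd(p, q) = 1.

Start with 7.
1 + 1/(7/1) = 1 + 1/7 = 8/7
1 + 1/(8/7) = 1 + 7/8 = 15/8
-3 + 1/(15/8) = -3 + 8/15 = -37/15

-37/15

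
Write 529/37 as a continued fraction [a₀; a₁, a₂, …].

529 = 14·37 + 11, so a_0 = 14
37 = 3·11 + 4, so a_1 = 3
11 = 2·4 + 3, so a_2 = 2
4 = 1·3 + 1, so a_3 = 1
3 = 3·1 + 0, so a_4 = 3

[14; 3, 2, 1, 3]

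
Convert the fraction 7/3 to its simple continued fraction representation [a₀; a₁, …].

7 = 2·3 + 1, so a_0 = 2
3 = 3·1 + 0, so a_1 = 3

[2; 3]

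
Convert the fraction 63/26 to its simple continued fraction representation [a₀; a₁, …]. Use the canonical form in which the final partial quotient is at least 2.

⌊63/26⌋ = 2, remainder 11
⌊26/11⌋ = 2, remainder 4
⌊11/4⌋ = 2, remainder 3
⌊4/3⌋ = 1, remainder 1
⌊3/1⌋ = 3, remainder 0

[2; 2, 2, 1, 3]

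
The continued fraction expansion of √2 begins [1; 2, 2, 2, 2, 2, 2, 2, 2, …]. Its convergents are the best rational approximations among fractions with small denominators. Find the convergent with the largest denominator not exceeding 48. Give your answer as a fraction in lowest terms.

a_0 = 1: 1/1  (≤ bound)
a_1 = 2: 3/2  (≤ bound)
a_2 = 2: 7/5  (≤ bound)
a_3 = 2: 17/12  (≤ bound)
a_4 = 2: 41/29  (≤ bound)
a_5 = 2: 99/70  (> 48, stop)

41/29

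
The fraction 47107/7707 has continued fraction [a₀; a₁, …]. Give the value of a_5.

47107 ÷ 7707 → quotient 6, remainder 865
7707 ÷ 865 → quotient 8, remainder 787
865 ÷ 787 → quotient 1, remainder 78
787 ÷ 78 → quotient 10, remainder 7
78 ÷ 7 → quotient 11, remainder 1
7 ÷ 1 → quotient 7, remainder 0

7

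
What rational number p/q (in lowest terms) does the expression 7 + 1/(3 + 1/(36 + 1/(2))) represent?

1620/221

a_0 = 7: 7/1
a_1 = 3: 22/3
a_2 = 36: 799/109
a_3 = 2: 1620/221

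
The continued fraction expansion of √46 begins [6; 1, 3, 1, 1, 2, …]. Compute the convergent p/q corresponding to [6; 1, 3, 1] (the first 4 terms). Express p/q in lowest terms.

a_0 = 6: 6/1
a_1 = 1: 7/1
a_2 = 3: 27/4
a_3 = 1: 34/5

34/5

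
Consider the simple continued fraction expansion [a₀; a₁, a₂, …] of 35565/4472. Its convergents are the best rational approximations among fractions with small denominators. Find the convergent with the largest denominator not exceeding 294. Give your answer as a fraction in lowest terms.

843/106

a_0 = 7: 7/1  (≤ bound)
a_1 = 1: 8/1  (≤ bound)
a_2 = 20: 167/21  (≤ bound)
a_3 = 5: 843/106  (≤ bound)
a_4 = 6: 5225/657  (> 294, stop)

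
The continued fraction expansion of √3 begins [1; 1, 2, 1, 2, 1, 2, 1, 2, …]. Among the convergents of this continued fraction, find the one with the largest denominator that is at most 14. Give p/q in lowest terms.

19/11

a_0 = 1: 1/1  (≤ bound)
a_1 = 1: 2/1  (≤ bound)
a_2 = 2: 5/3  (≤ bound)
a_3 = 1: 7/4  (≤ bound)
a_4 = 2: 19/11  (≤ bound)
a_5 = 1: 26/15  (> 14, stop)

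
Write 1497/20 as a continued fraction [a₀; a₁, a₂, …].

1497 ÷ 20 → quotient 74, remainder 17
20 ÷ 17 → quotient 1, remainder 3
17 ÷ 3 → quotient 5, remainder 2
3 ÷ 2 → quotient 1, remainder 1
2 ÷ 1 → quotient 2, remainder 0

[74; 1, 5, 1, 2]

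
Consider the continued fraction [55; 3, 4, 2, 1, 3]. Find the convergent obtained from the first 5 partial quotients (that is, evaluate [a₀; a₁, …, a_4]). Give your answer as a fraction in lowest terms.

2323/42

a_0 = 55: 55/1
a_1 = 3: 166/3
a_2 = 4: 719/13
a_3 = 2: 1604/29
a_4 = 1: 2323/42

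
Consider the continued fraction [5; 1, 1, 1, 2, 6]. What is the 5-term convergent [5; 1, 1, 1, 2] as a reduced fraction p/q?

Start with 2.
1 + 1/(2/1) = 1 + 1/2 = 3/2
1 + 1/(3/2) = 1 + 2/3 = 5/3
1 + 1/(5/3) = 1 + 3/5 = 8/5
5 + 1/(8/5) = 5 + 5/8 = 45/8

45/8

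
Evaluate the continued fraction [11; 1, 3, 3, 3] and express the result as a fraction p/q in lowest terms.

Start with 3.
3 + 1/(3/1) = 3 + 1/3 = 10/3
3 + 1/(10/3) = 3 + 3/10 = 33/10
1 + 1/(33/10) = 1 + 10/33 = 43/33
11 + 1/(43/33) = 11 + 33/43 = 506/43

506/43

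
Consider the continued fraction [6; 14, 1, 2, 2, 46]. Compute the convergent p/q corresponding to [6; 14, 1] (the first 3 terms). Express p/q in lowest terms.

91/15

a_0 = 6: 6/1
a_1 = 14: 85/14
a_2 = 1: 91/15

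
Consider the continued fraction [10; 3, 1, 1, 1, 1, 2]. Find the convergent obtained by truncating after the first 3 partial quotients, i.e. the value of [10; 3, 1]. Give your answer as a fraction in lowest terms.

41/4

a_0 = 10: 10/1
a_1 = 3: 31/3
a_2 = 1: 41/4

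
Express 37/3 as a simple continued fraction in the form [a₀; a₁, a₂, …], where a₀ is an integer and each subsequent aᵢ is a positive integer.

Repeatedly divide and take the remainder:
37 = 12·3 + 1, so a_0 = 12
3 = 3·1 + 0, so a_1 = 3

[12; 3]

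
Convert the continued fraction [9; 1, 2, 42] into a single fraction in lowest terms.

1228/127

Collapse the nested fraction from the inside out:
Start with 42.
2 + 1/(42/1) = 2 + 1/42 = 85/42
1 + 1/(85/42) = 1 + 42/85 = 127/85
9 + 1/(127/85) = 9 + 85/127 = 1228/127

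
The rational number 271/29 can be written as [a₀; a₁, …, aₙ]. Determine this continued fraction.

[9; 2, 1, 9]

⌊271/29⌋ = 9, remainder 10
⌊29/10⌋ = 2, remainder 9
⌊10/9⌋ = 1, remainder 1
⌊9/1⌋ = 9, remainder 0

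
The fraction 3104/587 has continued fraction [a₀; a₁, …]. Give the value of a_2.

Run the Euclidean algorithm, recording each quotient:
⌊3104/587⌋ = 5, remainder 169
⌊587/169⌋ = 3, remainder 80
⌊169/80⌋ = 2, remainder 9

2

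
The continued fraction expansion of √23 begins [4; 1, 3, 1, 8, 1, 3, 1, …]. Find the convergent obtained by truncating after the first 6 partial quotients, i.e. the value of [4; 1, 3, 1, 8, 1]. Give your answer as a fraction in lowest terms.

Build up convergents one term at a time:
a_0 = 4: 4/1
a_1 = 1: 5/1
a_2 = 3: 19/4
a_3 = 1: 24/5
a_4 = 8: 211/44
a_5 = 1: 235/49

235/49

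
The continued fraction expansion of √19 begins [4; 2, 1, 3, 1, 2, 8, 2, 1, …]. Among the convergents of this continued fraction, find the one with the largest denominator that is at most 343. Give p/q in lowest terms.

1421/326

List convergents until the denominator exceeds the bound:
a_0 = 4: 4/1  (≤ bound)
a_1 = 2: 9/2  (≤ bound)
a_2 = 1: 13/3  (≤ bound)
a_3 = 3: 48/11  (≤ bound)
a_4 = 1: 61/14  (≤ bound)
a_5 = 2: 170/39  (≤ bound)
a_6 = 8: 1421/326  (≤ bound)
a_7 = 2: 3012/691  (> 343, stop)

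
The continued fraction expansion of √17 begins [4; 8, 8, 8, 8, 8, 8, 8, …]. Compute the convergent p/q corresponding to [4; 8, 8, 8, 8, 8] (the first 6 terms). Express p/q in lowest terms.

143649/34840

a_0 = 4: 4/1
a_1 = 8: 33/8
a_2 = 8: 268/65
a_3 = 8: 2177/528
a_4 = 8: 17684/4289
a_5 = 8: 143649/34840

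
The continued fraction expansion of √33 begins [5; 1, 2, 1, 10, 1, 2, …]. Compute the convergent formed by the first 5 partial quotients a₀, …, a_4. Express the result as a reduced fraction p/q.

247/43

Use the convergent recurrence hₖ = aₖ·hₖ₋₁ + hₖ₋₂ (and likewise for the denominators kₖ):
a_0 = 5: 5/1
a_1 = 1: 6/1
a_2 = 2: 17/3
a_3 = 1: 23/4
a_4 = 10: 247/43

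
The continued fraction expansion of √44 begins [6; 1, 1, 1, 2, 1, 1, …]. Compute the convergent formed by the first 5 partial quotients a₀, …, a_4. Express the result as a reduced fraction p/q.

53/8

a_0 = 6: 6/1
a_1 = 1: 7/1
a_2 = 1: 13/2
a_3 = 1: 20/3
a_4 = 2: 53/8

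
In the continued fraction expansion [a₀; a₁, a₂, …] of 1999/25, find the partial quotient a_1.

⌊1999/25⌋ = 79, remainder 24
⌊25/24⌋ = 1, remainder 1

1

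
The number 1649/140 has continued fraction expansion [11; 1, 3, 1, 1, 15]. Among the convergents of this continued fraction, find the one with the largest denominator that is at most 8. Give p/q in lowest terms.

List convergents until the denominator exceeds the bound:
a_0 = 11: 11/1  (≤ bound)
a_1 = 1: 12/1  (≤ bound)
a_2 = 3: 47/4  (≤ bound)
a_3 = 1: 59/5  (≤ bound)
a_4 = 1: 106/9  (> 8, stop)

59/5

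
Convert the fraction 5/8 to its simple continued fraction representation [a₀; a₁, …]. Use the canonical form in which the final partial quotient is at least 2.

5 ÷ 8 → quotient 0, remainder 5
8 ÷ 5 → quotient 1, remainder 3
5 ÷ 3 → quotient 1, remainder 2
3 ÷ 2 → quotient 1, remainder 1
2 ÷ 1 → quotient 2, remainder 0

[0; 1, 1, 1, 2]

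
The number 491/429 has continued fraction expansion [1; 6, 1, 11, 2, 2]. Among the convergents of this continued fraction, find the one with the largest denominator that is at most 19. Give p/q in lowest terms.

a_0 = 1: 1/1  (≤ bound)
a_1 = 6: 7/6  (≤ bound)
a_2 = 1: 8/7  (≤ bound)
a_3 = 11: 95/83  (> 19, stop)

8/7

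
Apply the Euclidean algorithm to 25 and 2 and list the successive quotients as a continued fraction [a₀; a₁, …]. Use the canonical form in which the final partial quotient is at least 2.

[12; 2]

25 ÷ 2 → quotient 12, remainder 1
2 ÷ 1 → quotient 2, remainder 0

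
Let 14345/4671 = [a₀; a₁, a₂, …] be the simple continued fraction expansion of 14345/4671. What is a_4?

3

⌊14345/4671⌋ = 3, remainder 332
⌊4671/332⌋ = 14, remainder 23
⌊332/23⌋ = 14, remainder 10
⌊23/10⌋ = 2, remainder 3
⌊10/3⌋ = 3, remainder 1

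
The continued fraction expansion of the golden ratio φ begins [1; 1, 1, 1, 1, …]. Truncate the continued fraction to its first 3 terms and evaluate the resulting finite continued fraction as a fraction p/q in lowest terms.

3/2

Build up convergents one term at a time:
a_0 = 1: 1/1
a_1 = 1: 2/1
a_2 = 1: 3/2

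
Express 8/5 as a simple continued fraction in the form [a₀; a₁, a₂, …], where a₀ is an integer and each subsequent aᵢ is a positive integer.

Run the Euclidean algorithm, recording each quotient:
8 ÷ 5 → quotient 1, remainder 3
5 ÷ 3 → quotient 1, remainder 2
3 ÷ 2 → quotient 1, remainder 1
2 ÷ 1 → quotient 2, remainder 0

[1; 1, 1, 2]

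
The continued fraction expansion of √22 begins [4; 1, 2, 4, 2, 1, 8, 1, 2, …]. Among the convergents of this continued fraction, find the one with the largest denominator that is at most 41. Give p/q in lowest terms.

List convergents until the denominator exceeds the bound:
a_0 = 4: 4/1  (≤ bound)
a_1 = 1: 5/1  (≤ bound)
a_2 = 2: 14/3  (≤ bound)
a_3 = 4: 61/13  (≤ bound)
a_4 = 2: 136/29  (≤ bound)
a_5 = 1: 197/42  (> 41, stop)

136/29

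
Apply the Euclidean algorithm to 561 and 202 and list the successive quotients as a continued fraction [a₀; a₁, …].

561 ÷ 202 → quotient 2, remainder 157
202 ÷ 157 → quotient 1, remainder 45
157 ÷ 45 → quotient 3, remainder 22
45 ÷ 22 → quotient 2, remainder 1
22 ÷ 1 → quotient 22, remainder 0

[2; 1, 3, 2, 22]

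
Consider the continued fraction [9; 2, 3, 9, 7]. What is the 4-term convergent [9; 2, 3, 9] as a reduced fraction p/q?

a_0 = 9: 9/1
a_1 = 2: 19/2
a_2 = 3: 66/7
a_3 = 9: 613/65

613/65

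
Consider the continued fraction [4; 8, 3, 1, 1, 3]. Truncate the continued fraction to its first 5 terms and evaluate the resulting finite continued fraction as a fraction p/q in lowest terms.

239/58

Work from the innermost term outward:
Start with 1.
1 + 1/(1/1) = 1 + 1/1 = 2/1
3 + 1/(2/1) = 3 + 1/2 = 7/2
8 + 1/(7/2) = 8 + 2/7 = 58/7
4 + 1/(58/7) = 4 + 7/58 = 239/58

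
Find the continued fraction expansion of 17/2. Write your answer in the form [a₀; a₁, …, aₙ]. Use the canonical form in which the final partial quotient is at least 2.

⌊17/2⌋ = 8, remainder 1
⌊2/1⌋ = 2, remainder 0

[8; 2]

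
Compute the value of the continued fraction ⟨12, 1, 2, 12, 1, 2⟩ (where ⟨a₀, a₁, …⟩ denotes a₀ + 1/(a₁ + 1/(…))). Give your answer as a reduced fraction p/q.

1483/117

Start with 2.
1 + 1/(2/1) = 1 + 1/2 = 3/2
12 + 1/(3/2) = 12 + 2/3 = 38/3
2 + 1/(38/3) = 2 + 3/38 = 79/38
1 + 1/(79/38) = 1 + 38/79 = 117/79
12 + 1/(117/79) = 12 + 79/117 = 1483/117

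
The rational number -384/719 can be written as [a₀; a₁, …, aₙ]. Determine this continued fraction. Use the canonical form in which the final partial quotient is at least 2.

-384 ÷ 719 → quotient -1, remainder 335
719 ÷ 335 → quotient 2, remainder 49
335 ÷ 49 → quotient 6, remainder 41
49 ÷ 41 → quotient 1, remainder 8
41 ÷ 8 → quotient 5, remainder 1
8 ÷ 1 → quotient 8, remainder 0

[-1; 2, 6, 1, 5, 8]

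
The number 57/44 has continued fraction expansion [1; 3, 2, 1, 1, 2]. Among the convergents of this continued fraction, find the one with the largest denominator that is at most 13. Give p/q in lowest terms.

13/10

a_0 = 1: 1/1  (≤ bound)
a_1 = 3: 4/3  (≤ bound)
a_2 = 2: 9/7  (≤ bound)
a_3 = 1: 13/10  (≤ bound)
a_4 = 1: 22/17  (> 13, stop)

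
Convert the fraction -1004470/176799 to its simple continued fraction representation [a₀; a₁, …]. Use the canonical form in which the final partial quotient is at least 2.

⌊-1004470/176799⌋ = -6, remainder 56324
⌊176799/56324⌋ = 3, remainder 7827
⌊56324/7827⌋ = 7, remainder 1535
⌊7827/1535⌋ = 5, remainder 152
⌊1535/152⌋ = 10, remainder 15
⌊152/15⌋ = 10, remainder 2
⌊15/2⌋ = 7, remainder 1
⌊2/1⌋ = 2, remainder 0

[-6; 3, 7, 5, 10, 10, 7, 2]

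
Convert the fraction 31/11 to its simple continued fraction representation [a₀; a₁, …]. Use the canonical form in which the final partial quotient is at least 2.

[2; 1, 4, 2]

Run the Euclidean algorithm, recording each quotient:
31 = 2·11 + 9, so a_0 = 2
11 = 1·9 + 2, so a_1 = 1
9 = 4·2 + 1, so a_2 = 4
2 = 2·1 + 0, so a_3 = 2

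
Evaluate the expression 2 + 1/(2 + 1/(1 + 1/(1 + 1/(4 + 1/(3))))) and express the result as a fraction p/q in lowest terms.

Starting at the tail and folding back:
Start with 3.
4 + 1/(3/1) = 4 + 1/3 = 13/3
1 + 1/(13/3) = 1 + 3/13 = 16/13
1 + 1/(16/13) = 1 + 13/16 = 29/16
2 + 1/(29/16) = 2 + 16/29 = 74/29
2 + 1/(74/29) = 2 + 29/74 = 177/74

177/74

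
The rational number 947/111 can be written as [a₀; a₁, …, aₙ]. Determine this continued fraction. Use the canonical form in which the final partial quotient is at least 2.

[8; 1, 1, 7, 2, 3]

⌊947/111⌋ = 8, remainder 59
⌊111/59⌋ = 1, remainder 52
⌊59/52⌋ = 1, remainder 7
⌊52/7⌋ = 7, remainder 3
⌊7/3⌋ = 2, remainder 1
⌊3/1⌋ = 3, remainder 0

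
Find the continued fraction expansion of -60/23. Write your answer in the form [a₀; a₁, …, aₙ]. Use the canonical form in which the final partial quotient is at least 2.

[-3; 2, 1, 1, 4]

Apply division with remainder until the remainder is 0:
-60 ÷ 23 → quotient -3, remainder 9
23 ÷ 9 → quotient 2, remainder 5
9 ÷ 5 → quotient 1, remainder 4
5 ÷ 4 → quotient 1, remainder 1
4 ÷ 1 → quotient 4, remainder 0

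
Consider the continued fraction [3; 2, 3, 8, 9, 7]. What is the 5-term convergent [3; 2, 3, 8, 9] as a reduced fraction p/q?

Use the convergent recurrence hₖ = aₖ·hₖ₋₁ + hₖ₋₂ (and likewise for the denominators kₖ):
a_0 = 3: 3/1
a_1 = 2: 7/2
a_2 = 3: 24/7
a_3 = 8: 199/58
a_4 = 9: 1815/529

1815/529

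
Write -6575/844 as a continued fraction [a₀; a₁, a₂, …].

-6575 ÷ 844 → quotient -8, remainder 177
844 ÷ 177 → quotient 4, remainder 136
177 ÷ 136 → quotient 1, remainder 41
136 ÷ 41 → quotient 3, remainder 13
41 ÷ 13 → quotient 3, remainder 2
13 ÷ 2 → quotient 6, remainder 1
2 ÷ 1 → quotient 2, remainder 0

[-8; 4, 1, 3, 3, 6, 2]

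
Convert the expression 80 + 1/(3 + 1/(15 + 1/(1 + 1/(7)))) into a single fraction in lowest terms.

Compute successive convergents:
a_0 = 80: 80/1
a_1 = 3: 241/3
a_2 = 15: 3695/46
a_3 = 1: 3936/49
a_4 = 7: 31247/389

31247/389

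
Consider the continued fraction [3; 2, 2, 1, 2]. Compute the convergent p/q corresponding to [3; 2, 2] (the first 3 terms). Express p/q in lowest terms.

17/5

Start with 2.
2 + 1/(2/1) = 2 + 1/2 = 5/2
3 + 1/(5/2) = 3 + 2/5 = 17/5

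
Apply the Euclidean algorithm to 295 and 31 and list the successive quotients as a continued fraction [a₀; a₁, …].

[9; 1, 1, 15]

Apply division with remainder until the remainder is 0:
⌊295/31⌋ = 9, remainder 16
⌊31/16⌋ = 1, remainder 15
⌊16/15⌋ = 1, remainder 1
⌊15/1⌋ = 15, remainder 0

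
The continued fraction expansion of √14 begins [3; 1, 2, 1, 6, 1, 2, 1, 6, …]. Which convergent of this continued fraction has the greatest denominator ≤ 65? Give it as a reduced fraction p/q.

List convergents until the denominator exceeds the bound:
a_0 = 3: 3/1  (≤ bound)
a_1 = 1: 4/1  (≤ bound)
a_2 = 2: 11/3  (≤ bound)
a_3 = 1: 15/4  (≤ bound)
a_4 = 6: 101/27  (≤ bound)
a_5 = 1: 116/31  (≤ bound)
a_6 = 2: 333/89  (> 65, stop)

116/31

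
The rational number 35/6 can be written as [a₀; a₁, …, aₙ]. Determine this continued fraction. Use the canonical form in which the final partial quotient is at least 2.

Apply division with remainder until the remainder is 0:
35 = 5·6 + 5, so a_0 = 5
6 = 1·5 + 1, so a_1 = 1
5 = 5·1 + 0, so a_2 = 5

[5; 1, 5]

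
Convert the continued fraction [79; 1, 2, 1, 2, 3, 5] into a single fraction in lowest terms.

a_0 = 79: 79/1
a_1 = 1: 80/1
a_2 = 2: 239/3
a_3 = 1: 319/4
a_4 = 2: 877/11
a_5 = 3: 2950/37
a_6 = 5: 15627/196

15627/196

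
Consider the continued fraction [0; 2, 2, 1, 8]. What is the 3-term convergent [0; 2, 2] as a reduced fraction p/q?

2/5

Work from the innermost term outward:
Start with 2.
2 + 1/(2/1) = 2 + 1/2 = 5/2
0 + 1/(5/2) = 0 + 2/5 = 2/5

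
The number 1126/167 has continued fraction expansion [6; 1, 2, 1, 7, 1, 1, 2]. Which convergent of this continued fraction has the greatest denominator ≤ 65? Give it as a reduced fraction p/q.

236/35

List convergents until the denominator exceeds the bound:
a_0 = 6: 6/1  (≤ bound)
a_1 = 1: 7/1  (≤ bound)
a_2 = 2: 20/3  (≤ bound)
a_3 = 1: 27/4  (≤ bound)
a_4 = 7: 209/31  (≤ bound)
a_5 = 1: 236/35  (≤ bound)
a_6 = 1: 445/66  (> 65, stop)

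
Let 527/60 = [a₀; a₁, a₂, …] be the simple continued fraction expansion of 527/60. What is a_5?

527 ÷ 60 → quotient 8, remainder 47
60 ÷ 47 → quotient 1, remainder 13
47 ÷ 13 → quotient 3, remainder 8
13 ÷ 8 → quotient 1, remainder 5
8 ÷ 5 → quotient 1, remainder 3
5 ÷ 3 → quotient 1, remainder 2

1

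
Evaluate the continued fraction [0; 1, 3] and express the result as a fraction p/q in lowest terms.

Start with 3.
1 + 1/(3/1) = 1 + 1/3 = 4/3
0 + 1/(4/3) = 0 + 3/4 = 3/4

3/4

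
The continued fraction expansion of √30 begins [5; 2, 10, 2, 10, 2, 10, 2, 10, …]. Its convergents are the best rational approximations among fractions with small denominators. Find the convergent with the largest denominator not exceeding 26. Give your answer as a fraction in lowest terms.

115/21

a_0 = 5: 5/1  (≤ bound)
a_1 = 2: 11/2  (≤ bound)
a_2 = 10: 115/21  (≤ bound)
a_3 = 2: 241/44  (> 26, stop)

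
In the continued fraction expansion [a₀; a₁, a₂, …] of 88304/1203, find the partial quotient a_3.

88304 ÷ 1203 → quotient 73, remainder 485
1203 ÷ 485 → quotient 2, remainder 233
485 ÷ 233 → quotient 2, remainder 19
233 ÷ 19 → quotient 12, remainder 5

12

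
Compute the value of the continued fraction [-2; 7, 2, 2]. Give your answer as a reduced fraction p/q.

Start with 2.
2 + 1/(2/1) = 2 + 1/2 = 5/2
7 + 1/(5/2) = 7 + 2/5 = 37/5
-2 + 1/(37/5) = -2 + 5/37 = -69/37

-69/37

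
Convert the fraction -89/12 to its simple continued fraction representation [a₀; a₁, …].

Run the Euclidean algorithm, recording each quotient:
-89 ÷ 12 → quotient -8, remainder 7
12 ÷ 7 → quotient 1, remainder 5
7 ÷ 5 → quotient 1, remainder 2
5 ÷ 2 → quotient 2, remainder 1
2 ÷ 1 → quotient 2, remainder 0

[-8; 1, 1, 2, 2]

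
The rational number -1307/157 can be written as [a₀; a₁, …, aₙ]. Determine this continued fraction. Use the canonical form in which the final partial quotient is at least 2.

[-9; 1, 2, 12, 1, 3]

-1307 = -9·157 + 106, so a_0 = -9
157 = 1·106 + 51, so a_1 = 1
106 = 2·51 + 4, so a_2 = 2
51 = 12·4 + 3, so a_3 = 12
4 = 1·3 + 1, so a_4 = 1
3 = 3·1 + 0, so a_5 = 3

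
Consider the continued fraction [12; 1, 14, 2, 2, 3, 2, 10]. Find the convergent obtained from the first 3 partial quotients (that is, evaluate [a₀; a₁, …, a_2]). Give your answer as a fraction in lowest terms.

194/15

Start with 14.
1 + 1/(14/1) = 1 + 1/14 = 15/14
12 + 1/(15/14) = 12 + 14/15 = 194/15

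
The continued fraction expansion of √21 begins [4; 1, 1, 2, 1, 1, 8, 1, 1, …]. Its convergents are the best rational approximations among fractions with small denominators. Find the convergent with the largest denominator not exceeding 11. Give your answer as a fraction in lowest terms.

List convergents until the denominator exceeds the bound:
a_0 = 4: 4/1  (≤ bound)
a_1 = 1: 5/1  (≤ bound)
a_2 = 1: 9/2  (≤ bound)
a_3 = 2: 23/5  (≤ bound)
a_4 = 1: 32/7  (≤ bound)
a_5 = 1: 55/12  (> 11, stop)

32/7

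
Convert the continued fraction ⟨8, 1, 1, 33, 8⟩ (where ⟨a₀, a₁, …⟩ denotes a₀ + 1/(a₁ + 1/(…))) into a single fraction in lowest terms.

Start with 8.
33 + 1/(8/1) = 33 + 1/8 = 265/8
1 + 1/(265/8) = 1 + 8/265 = 273/265
1 + 1/(273/265) = 1 + 265/273 = 538/273
8 + 1/(538/273) = 8 + 273/538 = 4577/538

4577/538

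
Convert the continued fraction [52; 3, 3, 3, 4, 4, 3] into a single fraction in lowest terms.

101729/1945

a_0 = 52: 52/1
a_1 = 3: 157/3
a_2 = 3: 523/10
a_3 = 3: 1726/33
a_4 = 4: 7427/142
a_5 = 4: 31434/601
a_6 = 3: 101729/1945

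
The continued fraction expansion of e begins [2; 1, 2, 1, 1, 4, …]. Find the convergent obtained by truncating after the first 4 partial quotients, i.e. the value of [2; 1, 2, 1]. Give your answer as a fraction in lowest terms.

11/4

Start with 1.
2 + 1/(1/1) = 2 + 1/1 = 3/1
1 + 1/(3/1) = 1 + 1/3 = 4/3
2 + 1/(4/3) = 2 + 3/4 = 11/4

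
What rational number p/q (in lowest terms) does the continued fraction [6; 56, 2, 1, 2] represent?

2714/451

Build up convergents one term at a time:
a_0 = 6: 6/1
a_1 = 56: 337/56
a_2 = 2: 680/113
a_3 = 1: 1017/169
a_4 = 2: 2714/451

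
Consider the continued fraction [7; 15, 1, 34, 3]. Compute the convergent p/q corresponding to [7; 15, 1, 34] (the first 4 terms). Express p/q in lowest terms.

3948/559

Compute successive convergents:
a_0 = 7: 7/1
a_1 = 15: 106/15
a_2 = 1: 113/16
a_3 = 34: 3948/559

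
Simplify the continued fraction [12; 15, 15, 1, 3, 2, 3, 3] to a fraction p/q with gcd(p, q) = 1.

292453/24237

Work from the innermost term outward:
Start with 3.
3 + 1/(3/1) = 3 + 1/3 = 10/3
2 + 1/(10/3) = 2 + 3/10 = 23/10
3 + 1/(23/10) = 3 + 10/23 = 79/23
1 + 1/(79/23) = 1 + 23/79 = 102/79
15 + 1/(102/79) = 15 + 79/102 = 1609/102
15 + 1/(1609/102) = 15 + 102/1609 = 24237/1609
12 + 1/(24237/1609) = 12 + 1609/24237 = 292453/24237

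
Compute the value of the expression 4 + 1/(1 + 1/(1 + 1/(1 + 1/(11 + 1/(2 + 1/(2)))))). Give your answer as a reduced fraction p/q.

843/181

Work from the innermost term outward:
Start with 2.
2 + 1/(2/1) = 2 + 1/2 = 5/2
11 + 1/(5/2) = 11 + 2/5 = 57/5
1 + 1/(57/5) = 1 + 5/57 = 62/57
1 + 1/(62/57) = 1 + 57/62 = 119/62
1 + 1/(119/62) = 1 + 62/119 = 181/119
4 + 1/(181/119) = 4 + 119/181 = 843/181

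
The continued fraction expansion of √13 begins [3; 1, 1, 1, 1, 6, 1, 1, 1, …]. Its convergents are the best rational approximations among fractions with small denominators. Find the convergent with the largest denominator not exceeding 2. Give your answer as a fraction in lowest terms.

7/2

a_0 = 3: 3/1  (≤ bound)
a_1 = 1: 4/1  (≤ bound)
a_2 = 1: 7/2  (≤ bound)
a_3 = 1: 11/3  (> 2, stop)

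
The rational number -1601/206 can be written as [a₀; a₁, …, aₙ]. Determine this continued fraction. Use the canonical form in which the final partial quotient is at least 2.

-1601 ÷ 206 → quotient -8, remainder 47
206 ÷ 47 → quotient 4, remainder 18
47 ÷ 18 → quotient 2, remainder 11
18 ÷ 11 → quotient 1, remainder 7
11 ÷ 7 → quotient 1, remainder 4
7 ÷ 4 → quotient 1, remainder 3
4 ÷ 3 → quotient 1, remainder 1
3 ÷ 1 → quotient 3, remainder 0

[-8; 4, 2, 1, 1, 1, 1, 3]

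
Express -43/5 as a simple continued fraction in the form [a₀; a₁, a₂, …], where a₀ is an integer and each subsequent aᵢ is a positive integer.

[-9; 2, 2]

Repeatedly divide and take the remainder:
-43 ÷ 5 → quotient -9, remainder 2
5 ÷ 2 → quotient 2, remainder 1
2 ÷ 1 → quotient 2, remainder 0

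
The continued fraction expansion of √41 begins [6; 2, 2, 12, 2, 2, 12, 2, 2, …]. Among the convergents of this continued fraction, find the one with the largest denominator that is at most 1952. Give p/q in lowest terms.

2049/320

a_0 = 6: 6/1  (≤ bound)
a_1 = 2: 13/2  (≤ bound)
a_2 = 2: 32/5  (≤ bound)
a_3 = 12: 397/62  (≤ bound)
a_4 = 2: 826/129  (≤ bound)
a_5 = 2: 2049/320  (≤ bound)
a_6 = 12: 25414/3969  (> 1952, stop)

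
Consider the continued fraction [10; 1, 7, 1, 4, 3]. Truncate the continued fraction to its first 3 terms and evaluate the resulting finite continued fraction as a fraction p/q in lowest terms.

87/8

a_0 = 10: 10/1
a_1 = 1: 11/1
a_2 = 7: 87/8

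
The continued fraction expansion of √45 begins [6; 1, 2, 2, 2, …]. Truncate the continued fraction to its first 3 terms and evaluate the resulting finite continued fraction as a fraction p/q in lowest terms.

Use the convergent recurrence hₖ = aₖ·hₖ₋₁ + hₖ₋₂ (and likewise for the denominators kₖ):
a_0 = 6: 6/1
a_1 = 1: 7/1
a_2 = 2: 20/3

20/3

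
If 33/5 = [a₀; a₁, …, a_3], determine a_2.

33 ÷ 5 → quotient 6, remainder 3
5 ÷ 3 → quotient 1, remainder 2
3 ÷ 2 → quotient 1, remainder 1

1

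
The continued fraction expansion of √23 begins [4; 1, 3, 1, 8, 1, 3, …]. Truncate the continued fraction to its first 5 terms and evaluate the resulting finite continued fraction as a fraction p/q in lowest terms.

211/44

Build up convergents one term at a time:
a_0 = 4: 4/1
a_1 = 1: 5/1
a_2 = 3: 19/4
a_3 = 1: 24/5
a_4 = 8: 211/44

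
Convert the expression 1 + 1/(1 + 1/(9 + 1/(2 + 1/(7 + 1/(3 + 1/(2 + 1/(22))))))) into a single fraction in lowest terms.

48743/25594

Start with 22.
2 + 1/(22/1) = 2 + 1/22 = 45/22
3 + 1/(45/22) = 3 + 22/45 = 157/45
7 + 1/(157/45) = 7 + 45/157 = 1144/157
2 + 1/(1144/157) = 2 + 157/1144 = 2445/1144
9 + 1/(2445/1144) = 9 + 1144/2445 = 23149/2445
1 + 1/(23149/2445) = 1 + 2445/23149 = 25594/23149
1 + 1/(25594/23149) = 1 + 23149/25594 = 48743/25594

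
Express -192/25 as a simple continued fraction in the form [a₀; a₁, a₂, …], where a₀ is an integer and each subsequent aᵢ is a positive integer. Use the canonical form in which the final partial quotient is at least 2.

[-8; 3, 8]

⌊-192/25⌋ = -8, remainder 8
⌊25/8⌋ = 3, remainder 1
⌊8/1⌋ = 8, remainder 0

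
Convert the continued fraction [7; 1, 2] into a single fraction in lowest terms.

23/3

Compute successive convergents:
a_0 = 7: 7/1
a_1 = 1: 8/1
a_2 = 2: 23/3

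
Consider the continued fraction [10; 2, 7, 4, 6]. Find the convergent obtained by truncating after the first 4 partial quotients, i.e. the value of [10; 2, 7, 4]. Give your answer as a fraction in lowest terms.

Work from the innermost term outward:
Start with 4.
7 + 1/(4/1) = 7 + 1/4 = 29/4
2 + 1/(29/4) = 2 + 4/29 = 62/29
10 + 1/(62/29) = 10 + 29/62 = 649/62

649/62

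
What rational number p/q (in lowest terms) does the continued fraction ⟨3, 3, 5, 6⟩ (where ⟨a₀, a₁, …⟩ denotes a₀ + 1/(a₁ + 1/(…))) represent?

328/99

a_0 = 3: 3/1
a_1 = 3: 10/3
a_2 = 5: 53/16
a_3 = 6: 328/99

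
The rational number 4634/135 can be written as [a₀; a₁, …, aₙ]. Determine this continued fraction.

⌊4634/135⌋ = 34, remainder 44
⌊135/44⌋ = 3, remainder 3
⌊44/3⌋ = 14, remainder 2
⌊3/2⌋ = 1, remainder 1
⌊2/1⌋ = 2, remainder 0

[34; 3, 14, 1, 2]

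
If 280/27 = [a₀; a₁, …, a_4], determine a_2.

1

Repeatedly divide and take the remainder:
⌊280/27⌋ = 10, remainder 10
⌊27/10⌋ = 2, remainder 7
⌊10/7⌋ = 1, remainder 3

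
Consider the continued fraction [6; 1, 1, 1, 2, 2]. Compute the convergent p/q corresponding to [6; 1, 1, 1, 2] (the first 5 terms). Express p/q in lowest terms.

53/8

Collapse the nested fraction from the inside out:
Start with 2.
1 + 1/(2/1) = 1 + 1/2 = 3/2
1 + 1/(3/2) = 1 + 2/3 = 5/3
1 + 1/(5/3) = 1 + 3/5 = 8/5
6 + 1/(8/5) = 6 + 5/8 = 53/8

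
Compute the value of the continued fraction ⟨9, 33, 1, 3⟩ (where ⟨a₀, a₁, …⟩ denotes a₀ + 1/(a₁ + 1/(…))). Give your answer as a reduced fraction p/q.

a_0 = 9: 9/1
a_1 = 33: 298/33
a_2 = 1: 307/34
a_3 = 3: 1219/135

1219/135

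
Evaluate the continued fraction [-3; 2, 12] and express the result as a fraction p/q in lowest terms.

Start with 12.
2 + 1/(12/1) = 2 + 1/12 = 25/12
-3 + 1/(25/12) = -3 + 12/25 = -63/25

-63/25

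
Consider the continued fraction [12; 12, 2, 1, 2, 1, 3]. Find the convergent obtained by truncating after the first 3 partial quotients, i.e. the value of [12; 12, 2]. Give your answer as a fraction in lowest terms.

Compute successive convergents:
a_0 = 12: 12/1
a_1 = 12: 145/12
a_2 = 2: 302/25

302/25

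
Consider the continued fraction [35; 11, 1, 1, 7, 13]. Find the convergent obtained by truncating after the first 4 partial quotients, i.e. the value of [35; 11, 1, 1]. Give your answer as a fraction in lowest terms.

a_0 = 35: 35/1
a_1 = 11: 386/11
a_2 = 1: 421/12
a_3 = 1: 807/23

807/23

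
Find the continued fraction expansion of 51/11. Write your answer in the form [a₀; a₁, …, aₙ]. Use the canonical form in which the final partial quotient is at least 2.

⌊51/11⌋ = 4, remainder 7
⌊11/7⌋ = 1, remainder 4
⌊7/4⌋ = 1, remainder 3
⌊4/3⌋ = 1, remainder 1
⌊3/1⌋ = 3, remainder 0

[4; 1, 1, 1, 3]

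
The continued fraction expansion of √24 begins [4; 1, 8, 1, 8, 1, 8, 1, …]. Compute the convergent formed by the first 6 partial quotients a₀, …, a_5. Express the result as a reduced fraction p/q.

a_0 = 4: 4/1
a_1 = 1: 5/1
a_2 = 8: 44/9
a_3 = 1: 49/10
a_4 = 8: 436/89
a_5 = 1: 485/99

485/99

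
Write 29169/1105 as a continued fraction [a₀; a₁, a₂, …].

[26; 2, 1, 1, 14, 7, 2]

⌊29169/1105⌋ = 26, remainder 439
⌊1105/439⌋ = 2, remainder 227
⌊439/227⌋ = 1, remainder 212
⌊227/212⌋ = 1, remainder 15
⌊212/15⌋ = 14, remainder 2
⌊15/2⌋ = 7, remainder 1
⌊2/1⌋ = 2, remainder 0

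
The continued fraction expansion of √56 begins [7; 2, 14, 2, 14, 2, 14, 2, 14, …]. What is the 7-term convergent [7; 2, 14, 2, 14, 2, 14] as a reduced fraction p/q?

Starting at the tail and folding back:
Start with 14.
2 + 1/(14/1) = 2 + 1/14 = 29/14
14 + 1/(29/14) = 14 + 14/29 = 420/29
2 + 1/(420/29) = 2 + 29/420 = 869/420
14 + 1/(869/420) = 14 + 420/869 = 12586/869
2 + 1/(12586/869) = 2 + 869/12586 = 26041/12586
7 + 1/(26041/12586) = 7 + 12586/26041 = 194873/26041

194873/26041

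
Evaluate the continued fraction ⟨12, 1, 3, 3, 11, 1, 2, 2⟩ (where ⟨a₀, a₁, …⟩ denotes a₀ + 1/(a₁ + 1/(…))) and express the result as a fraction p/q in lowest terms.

Collapse the nested fraction from the inside out:
Start with 2.
2 + 1/(2/1) = 2 + 1/2 = 5/2
1 + 1/(5/2) = 1 + 2/5 = 7/5
11 + 1/(7/5) = 11 + 5/7 = 82/7
3 + 1/(82/7) = 3 + 7/82 = 253/82
3 + 1/(253/82) = 3 + 82/253 = 841/253
1 + 1/(841/253) = 1 + 253/841 = 1094/841
12 + 1/(1094/841) = 12 + 841/1094 = 13969/1094

13969/1094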